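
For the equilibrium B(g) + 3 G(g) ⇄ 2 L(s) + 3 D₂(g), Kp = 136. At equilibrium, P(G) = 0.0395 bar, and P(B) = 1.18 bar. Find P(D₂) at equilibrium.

P(D₂) = 0.215 bar

(L is a pure solid — omitted from Kp.)
At equilibrium, Kp = P(D₂)³ / (P(B)·P(G)³) = 136.
(P(D₂))³ / ((1.18)·(0.0395)³) = 136
P(D₂)³ = 0.00989 ⇒ P(D₂) = 0.215 bar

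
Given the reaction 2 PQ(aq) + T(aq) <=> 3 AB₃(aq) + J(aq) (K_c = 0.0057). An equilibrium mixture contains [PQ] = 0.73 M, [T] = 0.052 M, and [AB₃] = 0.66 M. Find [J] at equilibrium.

[J] = 5.5e-4 M

At equilibrium, K_c = [AB₃]³·[J] / ([PQ]²·[T]) = 0.0057.
(0.66)³·([J]) / ((0.73)²·(0.052)) = 0.0057
[J] = 5.49e-4 = 5.5e-4 M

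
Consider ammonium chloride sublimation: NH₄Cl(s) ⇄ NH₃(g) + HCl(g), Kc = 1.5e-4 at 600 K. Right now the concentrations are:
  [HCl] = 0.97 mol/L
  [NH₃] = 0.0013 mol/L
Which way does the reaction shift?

(NH₄Cl is a pure solid — omitted from Qc.)
Qc = [NH₃]·[HCl] = (0.0013)·(0.97) = 0.0013
Qc = 0.0013 > Kc = 1.5e-4, so the reverse reaction proceeds.

to the left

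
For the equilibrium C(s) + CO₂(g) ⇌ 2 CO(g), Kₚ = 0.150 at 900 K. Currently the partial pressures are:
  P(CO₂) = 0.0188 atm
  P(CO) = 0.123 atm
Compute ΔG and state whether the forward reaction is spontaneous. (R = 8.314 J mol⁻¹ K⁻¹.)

ΔG = 12.6 kJ/mol; the forward reaction is non-spontaneous

(C is a pure solid — omitted from Qₚ.)
Qₚ = P(CO)² / P(CO₂) = (0.123)² / (0.0188) = 0.805
ΔG = RT ln(Qₚ/Kₚ) = (8.314 J mol⁻¹ K⁻¹)(900 K) × ln(0.805/0.150)
   = (7.483 kJ/mol)(1.680) = 12.6 kJ/mol
ΔG > 0, so the forward reaction is non-spontaneous (proceeds in reverse).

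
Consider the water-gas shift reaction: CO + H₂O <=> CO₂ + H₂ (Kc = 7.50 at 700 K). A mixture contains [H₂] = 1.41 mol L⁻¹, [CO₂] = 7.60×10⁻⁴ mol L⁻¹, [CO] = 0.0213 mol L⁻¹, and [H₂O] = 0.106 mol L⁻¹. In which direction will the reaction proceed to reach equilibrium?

Qc = [CO₂]·[H₂] / ([CO]·[H₂O]) = (7.60×10⁻⁴)·(1.41) / ((0.0213)·(0.106)) = 0.475
Qc = 0.475 < Kc = 7.50, so the forward reaction proceeds.

to the right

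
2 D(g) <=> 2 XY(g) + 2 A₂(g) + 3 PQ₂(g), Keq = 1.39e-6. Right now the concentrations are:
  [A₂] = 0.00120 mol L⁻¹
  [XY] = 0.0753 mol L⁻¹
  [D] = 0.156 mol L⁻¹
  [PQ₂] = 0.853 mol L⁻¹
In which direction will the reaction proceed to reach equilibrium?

forward (toward products)

Q = [XY]²·[A₂]²·[PQ₂]³ / [D]² = (0.0753)²·(0.00120)²·(0.853)³ / (0.156)² = 2.08e-7
Q = 2.08e-7 < Keq = 1.39e-6, so the forward reaction proceeds.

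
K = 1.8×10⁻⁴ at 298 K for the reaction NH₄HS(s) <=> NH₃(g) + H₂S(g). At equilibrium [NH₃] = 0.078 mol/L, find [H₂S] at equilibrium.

[H₂S] = 0.0023 mol/L

(NH₄HS is a pure solid — omitted from K.)
At equilibrium, K = [NH₃]·[H₂S] = 1.8×10⁻⁴.
(0.078)·([H₂S]) = 1.8×10⁻⁴
[H₂S] = 0.00231 = 0.0023 mol/L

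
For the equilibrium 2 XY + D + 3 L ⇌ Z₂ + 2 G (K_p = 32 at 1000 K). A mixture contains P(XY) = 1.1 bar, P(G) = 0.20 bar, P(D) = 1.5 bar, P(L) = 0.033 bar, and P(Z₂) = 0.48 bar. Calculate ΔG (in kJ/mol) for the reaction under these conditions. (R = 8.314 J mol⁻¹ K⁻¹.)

ΔG = 18.4 kJ/mol

Q_p = P(Z₂)·P(G)² / (P(XY)²·P(D)·P(L)³) = (0.48)·(0.20)² / ((1.1)²·(1.5)·(0.033)³) = 294
ΔG = RT ln(Q_p/K_p) = (8.314 J mol⁻¹ K⁻¹)(1000 K) × ln(294/32)
   = (8.314 kJ/mol)(2.218) = 18.4 kJ/mol
ΔG > 0, so the forward reaction is non-spontaneous (proceeds in reverse).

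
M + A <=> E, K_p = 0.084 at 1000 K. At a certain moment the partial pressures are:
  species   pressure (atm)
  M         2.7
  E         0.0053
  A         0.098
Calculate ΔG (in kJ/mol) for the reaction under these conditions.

Q_p = P(E) / (P(M)·P(A)) = (0.0053) / ((2.7)·(0.098)) = 0.0200
ΔG = RT ln(Q_p/K_p) = (8.314 J mol⁻¹ K⁻¹)(1000 K) × ln(0.0200/0.084)
   = (8.314 kJ/mol)(-1.435) = -11.9 kJ/mol
ΔG < 0, so the forward reaction is spontaneous (proceeds forward).

ΔG = -11.9 kJ/mol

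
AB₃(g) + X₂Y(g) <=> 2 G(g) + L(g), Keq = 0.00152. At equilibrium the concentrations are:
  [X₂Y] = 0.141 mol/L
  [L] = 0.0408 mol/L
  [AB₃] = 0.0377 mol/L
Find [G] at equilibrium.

At equilibrium, Keq = [G]²·[L] / ([AB₃]·[X₂Y]) = 0.00152.
([G])²·(0.0408) / ((0.0377)·(0.141)) = 0.00152
[G]² = 1.98×10⁻⁴ ⇒ [G] = 0.0141 mol/L

[G] = 0.0141 mol/L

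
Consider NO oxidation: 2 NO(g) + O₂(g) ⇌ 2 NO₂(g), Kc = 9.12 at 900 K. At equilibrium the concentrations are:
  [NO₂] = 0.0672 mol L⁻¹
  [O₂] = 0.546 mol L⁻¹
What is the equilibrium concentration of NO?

At equilibrium, Kc = [NO₂]² / ([NO]²·[O₂]) = 9.12.
(0.0672)² / (([NO])²·(0.546)) = 9.12
[NO]² = 9.07×10⁻⁴ ⇒ [NO] = 0.0301 mol L⁻¹

[NO] = 0.0301 mol L⁻¹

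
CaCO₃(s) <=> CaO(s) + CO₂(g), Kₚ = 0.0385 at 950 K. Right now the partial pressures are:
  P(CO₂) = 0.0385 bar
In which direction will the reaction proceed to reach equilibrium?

at equilibrium

(CaCO₃, CaO are pure solids — omitted from Qₚ.)
Qₚ = P(CO₂) = 0.0385
Qₚ = 0.0385 = Kₚ, so the system is already at equilibrium.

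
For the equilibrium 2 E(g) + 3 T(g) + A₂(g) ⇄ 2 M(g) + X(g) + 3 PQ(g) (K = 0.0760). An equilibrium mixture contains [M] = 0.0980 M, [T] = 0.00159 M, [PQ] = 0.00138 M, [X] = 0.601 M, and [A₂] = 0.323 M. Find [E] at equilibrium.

[E] = 0.392 M

At equilibrium, K = [M]²·[X]·[PQ]³ / ([E]²·[T]³·[A₂]) = 0.0760.
(0.0980)²·(0.601)·(0.00138)³ / (([E])²·(0.00159)³·(0.323)) = 0.0760
[E]² = 0.154 ⇒ [E] = 0.392 M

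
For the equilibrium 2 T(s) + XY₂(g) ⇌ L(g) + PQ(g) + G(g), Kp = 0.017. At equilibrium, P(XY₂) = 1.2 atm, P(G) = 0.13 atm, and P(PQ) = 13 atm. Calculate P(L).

P(L) = 0.012 atm

(T is a pure solid — omitted from Kp.)
At equilibrium, Kp = P(L)·P(PQ)·P(G) / P(XY₂) = 0.017.
(P(L))·(13)·(0.13) / (1.2) = 0.017
P(L) = 0.0121 = 0.012 atm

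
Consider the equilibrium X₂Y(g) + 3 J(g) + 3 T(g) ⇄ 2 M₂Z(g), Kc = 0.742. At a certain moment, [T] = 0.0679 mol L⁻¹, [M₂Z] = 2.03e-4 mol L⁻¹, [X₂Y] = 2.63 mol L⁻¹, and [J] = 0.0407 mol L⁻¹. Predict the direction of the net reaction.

neither direction; the system is at equilibrium

Qc = [M₂Z]² / ([X₂Y]·[J]³·[T]³) = (2.03e-4)² / ((2.63)·(0.0407)³·(0.0679)³) = 0.742
Qc = 0.742 = Kc, so the system is already at equilibrium.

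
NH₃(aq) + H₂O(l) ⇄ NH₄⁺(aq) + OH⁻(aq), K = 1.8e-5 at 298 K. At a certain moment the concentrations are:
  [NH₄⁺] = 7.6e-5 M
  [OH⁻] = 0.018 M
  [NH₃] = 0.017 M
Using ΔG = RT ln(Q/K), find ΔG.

(H₂O is a pure liquid — omitted from Q.)
Q = [NH₄⁺]·[OH⁻] / [NH₃] = (7.6e-5)·(0.018) / (0.017) = 8.05e-5
ΔG = RT ln(Q/K) = (8.314 J mol⁻¹ K⁻¹)(298 K) × ln(8.05e-5/1.8e-5)
   = (2.478 kJ/mol)(1.498) = 3.71 kJ/mol
ΔG > 0, so the forward reaction is non-spontaneous (proceeds in reverse).

ΔG = 3.71 kJ/mol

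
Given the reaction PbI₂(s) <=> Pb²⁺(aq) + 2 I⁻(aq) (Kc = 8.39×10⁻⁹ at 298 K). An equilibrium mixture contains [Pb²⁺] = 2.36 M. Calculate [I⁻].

(PbI₂ is a pure solid — omitted from Kc.)
At equilibrium, Kc = [Pb²⁺]·[I⁻]² = 8.39×10⁻⁹.
(2.36)·([I⁻])² = 8.39×10⁻⁹
[I⁻]² = 3.56×10⁻⁹ ⇒ [I⁻] = 5.96×10⁻⁵ M

[I⁻] = 5.96×10⁻⁵ M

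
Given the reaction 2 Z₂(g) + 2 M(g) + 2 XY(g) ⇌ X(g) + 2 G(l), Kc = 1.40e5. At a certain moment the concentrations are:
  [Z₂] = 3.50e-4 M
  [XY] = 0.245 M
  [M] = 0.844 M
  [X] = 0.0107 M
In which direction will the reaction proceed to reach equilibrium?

reverse (toward reactants)

(G is a pure liquid — omitted from Qc.)
Qc = [X] / ([Z₂]²·[M]²·[XY]²) = (0.0107) / ((3.50e-4)²·(0.844)²·(0.245)²) = 2.04e6
Qc = 2.04e6 > Kc = 1.40e5, so the reverse reaction proceeds.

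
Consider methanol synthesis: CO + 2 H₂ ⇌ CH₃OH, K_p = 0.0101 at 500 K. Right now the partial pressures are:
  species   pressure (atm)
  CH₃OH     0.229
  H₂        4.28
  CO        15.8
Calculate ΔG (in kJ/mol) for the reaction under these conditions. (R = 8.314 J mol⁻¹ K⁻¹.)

Q_p = P(CH₃OH) / (P(CO)·P(H₂)²) = (0.229) / ((15.8)·(4.28)²) = 7.91×10⁻⁴
ΔG = RT ln(Q_p/K_p) = (8.314 J mol⁻¹ K⁻¹)(500 K) × ln(7.91×10⁻⁴/0.0101)
   = (4.157 kJ/mol)(-2.547) = -10.6 kJ/mol
ΔG < 0, so the forward reaction is spontaneous (proceeds forward).

ΔG = -10.6 kJ/mol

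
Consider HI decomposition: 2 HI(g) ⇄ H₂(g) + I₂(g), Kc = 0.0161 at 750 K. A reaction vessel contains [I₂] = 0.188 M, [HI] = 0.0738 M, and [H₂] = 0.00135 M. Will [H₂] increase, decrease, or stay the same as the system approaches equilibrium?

decrease

Qc = [H₂]·[I₂] / [HI]² = (0.00135)·(0.188) / (0.0738)² = 0.0466
Qc = 0.0466 > Kc = 0.0161: net reverse reaction.
H₂ is a product, so it decreases.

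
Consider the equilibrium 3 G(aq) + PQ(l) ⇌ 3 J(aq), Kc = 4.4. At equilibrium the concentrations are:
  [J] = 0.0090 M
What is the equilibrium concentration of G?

(PQ is a pure liquid — omitted from Kc.)
At equilibrium, Kc = [J]³ / [G]³ = 4.4.
(0.0090)³ / ([G])³ = 4.4
[G]³ = 1.66e-7 ⇒ [G] = 0.0055 M

[G] = 0.0055 M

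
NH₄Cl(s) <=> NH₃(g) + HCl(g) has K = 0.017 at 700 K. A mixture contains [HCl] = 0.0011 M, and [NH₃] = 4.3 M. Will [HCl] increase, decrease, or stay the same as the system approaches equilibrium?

increase

(NH₄Cl is a pure solid — omitted from Q.)
Q = [NH₃]·[HCl] = (4.3)·(0.0011) = 0.0047
Q = 0.0047 < K = 0.017: net forward reaction.
HCl is a product, so it increases.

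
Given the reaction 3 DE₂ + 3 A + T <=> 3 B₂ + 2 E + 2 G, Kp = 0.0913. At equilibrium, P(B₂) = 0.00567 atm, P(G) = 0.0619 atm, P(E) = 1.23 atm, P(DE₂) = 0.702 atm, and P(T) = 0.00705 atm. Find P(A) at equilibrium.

P(A) = 0.0168 atm

At equilibrium, Kp = P(B₂)³·P(E)²·P(G)² / (P(DE₂)³·P(A)³·P(T)) = 0.0913.
(0.00567)³·(1.23)²·(0.0619)² / ((0.702)³·(P(A))³·(0.00705)) = 0.0913
P(A)³ = 4.75×10⁻⁶ ⇒ P(A) = 0.0168 atm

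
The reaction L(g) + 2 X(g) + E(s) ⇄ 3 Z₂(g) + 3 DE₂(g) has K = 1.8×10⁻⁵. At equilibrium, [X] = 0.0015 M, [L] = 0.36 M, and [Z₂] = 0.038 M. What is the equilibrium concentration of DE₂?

(E is a pure solid — omitted from K.)
At equilibrium, K = [Z₂]³·[DE₂]³ / ([L]·[X]²) = 1.8×10⁻⁵.
(0.038)³·([DE₂])³ / ((0.36)·(0.0015)²) = 1.8×10⁻⁵
[DE₂]³ = 2.66×10⁻⁷ ⇒ [DE₂] = 0.0064 M

[DE₂] = 0.0064 M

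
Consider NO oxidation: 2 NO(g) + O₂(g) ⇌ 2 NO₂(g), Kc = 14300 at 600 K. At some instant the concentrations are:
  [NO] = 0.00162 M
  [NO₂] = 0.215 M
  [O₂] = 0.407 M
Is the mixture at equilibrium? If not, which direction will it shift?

Qc = [NO₂]² / ([NO]²·[O₂]) = (0.215)² / ((0.00162)²·(0.407)) = 43300
Qc = 43300 > Kc = 14300: net reverse reaction.

no; Q > K, reaction proceeds in reverse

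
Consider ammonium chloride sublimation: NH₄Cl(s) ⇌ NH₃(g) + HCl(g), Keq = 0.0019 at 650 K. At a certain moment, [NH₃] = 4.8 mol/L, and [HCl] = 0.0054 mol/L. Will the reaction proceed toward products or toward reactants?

in the reverse direction

(NH₄Cl is a pure solid — omitted from Q.)
Q = [NH₃]·[HCl] = (4.8)·(0.0054) = 0.026
Q = 0.026 > Keq = 0.0019, so the reverse reaction proceeds.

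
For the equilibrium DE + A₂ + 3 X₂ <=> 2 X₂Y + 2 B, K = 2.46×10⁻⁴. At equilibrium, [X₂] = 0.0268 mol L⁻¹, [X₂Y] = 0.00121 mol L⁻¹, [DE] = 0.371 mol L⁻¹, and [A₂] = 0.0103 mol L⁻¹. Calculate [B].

[B] = 0.00352 mol L⁻¹

At equilibrium, K = [X₂Y]²·[B]² / ([DE]·[A₂]·[X₂]³) = 2.46×10⁻⁴.
(0.00121)²·([B])² / ((0.371)·(0.0103)·(0.0268)³) = 2.46×10⁻⁴
[B]² = 1.24×10⁻⁵ ⇒ [B] = 0.00352 mol L⁻¹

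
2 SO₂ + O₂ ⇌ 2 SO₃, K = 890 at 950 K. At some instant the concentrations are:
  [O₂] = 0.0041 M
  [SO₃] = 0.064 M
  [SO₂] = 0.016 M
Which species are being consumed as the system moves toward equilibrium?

Q = [SO₃]² / ([SO₂]²·[O₂]) = (0.064)² / ((0.016)²·(0.0041)) = 3900
Q = 3900 > K = 890: net reverse reaction.

SO₃ (products)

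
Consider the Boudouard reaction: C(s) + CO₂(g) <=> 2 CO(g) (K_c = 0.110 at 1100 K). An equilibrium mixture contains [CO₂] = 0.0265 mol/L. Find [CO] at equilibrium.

(C is a pure solid — omitted from K_c.)
At equilibrium, K_c = [CO]² / [CO₂] = 0.110.
([CO])² / (0.0265) = 0.110
[CO]² = 0.00292 ⇒ [CO] = 0.0540 mol/L

[CO] = 0.0540 mol/L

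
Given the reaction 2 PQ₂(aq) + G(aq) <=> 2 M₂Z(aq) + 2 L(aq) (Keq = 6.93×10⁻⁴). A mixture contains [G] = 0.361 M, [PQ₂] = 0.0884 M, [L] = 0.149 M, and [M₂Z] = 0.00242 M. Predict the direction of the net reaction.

Q = [M₂Z]²·[L]² / ([PQ₂]²·[G]) = (0.00242)²·(0.149)² / ((0.0884)²·(0.361)) = 4.61×10⁻⁵
Q = 4.61×10⁻⁵ < Keq = 6.93×10⁻⁴, so the forward reaction proceeds.

forward (toward products)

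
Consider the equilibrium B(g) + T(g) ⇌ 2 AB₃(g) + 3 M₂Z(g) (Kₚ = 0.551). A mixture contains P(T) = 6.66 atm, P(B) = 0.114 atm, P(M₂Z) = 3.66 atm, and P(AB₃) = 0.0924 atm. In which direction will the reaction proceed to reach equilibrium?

no net change (already at equilibrium)

Qₚ = P(AB₃)²·P(M₂Z)³ / (P(B)·P(T)) = (0.0924)²·(3.66)³ / ((0.114)·(6.66)) = 0.551
Qₚ = 0.551 = Kₚ, so the system is already at equilibrium.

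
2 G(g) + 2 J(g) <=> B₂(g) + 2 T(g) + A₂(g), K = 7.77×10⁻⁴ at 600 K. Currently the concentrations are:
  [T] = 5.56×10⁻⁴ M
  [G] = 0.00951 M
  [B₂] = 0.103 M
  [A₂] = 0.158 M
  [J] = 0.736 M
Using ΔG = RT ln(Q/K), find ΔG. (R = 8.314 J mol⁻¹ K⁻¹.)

ΔG = -10.1 kJ/mol

Q = [B₂]·[T]²·[A₂] / ([G]²·[J]²) = (0.103)·(5.56×10⁻⁴)²·(0.158) / ((0.00951)²·(0.736)²) = 1.03×10⁻⁴
ΔG = RT ln(Q/K) = (8.314 J mol⁻¹ K⁻¹)(600 K) × ln(1.03×10⁻⁴/7.77×10⁻⁴)
   = (4.988 kJ/mol)(-2.021) = -10.1 kJ/mol
ΔG < 0, so the forward reaction is spontaneous (proceeds forward).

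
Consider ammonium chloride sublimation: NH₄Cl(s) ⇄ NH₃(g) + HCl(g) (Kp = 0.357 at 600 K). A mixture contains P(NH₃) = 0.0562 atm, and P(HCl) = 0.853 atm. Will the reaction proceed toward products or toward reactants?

to the right

(NH₄Cl is a pure solid — omitted from Qp.)
Qp = P(NH₃)·P(HCl) = (0.0562)·(0.853) = 0.0479
Qp = 0.0479 < Kp = 0.357, so the forward reaction proceeds.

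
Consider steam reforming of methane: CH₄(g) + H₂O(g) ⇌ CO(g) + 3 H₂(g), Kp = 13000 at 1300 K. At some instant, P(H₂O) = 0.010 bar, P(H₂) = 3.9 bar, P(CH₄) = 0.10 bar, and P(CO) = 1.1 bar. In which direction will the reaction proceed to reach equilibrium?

Qp = P(CO)·P(H₂)³ / (P(CH₄)·P(H₂O)) = (1.1)·(3.9)³ / ((0.10)·(0.010)) = 65000
Qp = 65000 > Kp = 13000, so the reverse reaction proceeds.

to the left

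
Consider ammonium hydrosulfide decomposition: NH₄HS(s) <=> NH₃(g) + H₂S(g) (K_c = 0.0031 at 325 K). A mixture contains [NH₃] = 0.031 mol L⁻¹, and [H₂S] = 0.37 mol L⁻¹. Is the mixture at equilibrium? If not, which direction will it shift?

no; Q > K, reaction proceeds in reverse

(NH₄HS is a pure solid — omitted from Q_c.)
Q_c = [NH₃]·[H₂S] = (0.031)·(0.37) = 0.011
Q_c = 0.011 > K_c = 0.0031: net reverse reaction.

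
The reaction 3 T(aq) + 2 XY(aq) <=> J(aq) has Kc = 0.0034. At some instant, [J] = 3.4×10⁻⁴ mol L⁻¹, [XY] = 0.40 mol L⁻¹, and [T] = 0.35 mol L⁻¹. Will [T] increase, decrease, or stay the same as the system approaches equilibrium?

increase

Qc = [J] / ([T]³·[XY]²) = (3.4×10⁻⁴) / ((0.35)³·(0.40)²) = 0.050
Qc = 0.050 > Kc = 0.0034: net reverse reaction.
T is a reactant, so it increases.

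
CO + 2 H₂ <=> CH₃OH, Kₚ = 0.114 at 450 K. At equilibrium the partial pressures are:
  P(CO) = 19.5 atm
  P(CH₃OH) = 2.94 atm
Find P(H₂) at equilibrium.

At equilibrium, Kₚ = P(CH₃OH) / (P(CO)·P(H₂)²) = 0.114.
(2.94) / ((19.5)·(P(H₂))²) = 0.114
P(H₂)² = 1.32 ⇒ P(H₂) = 1.15 atm

P(H₂) = 1.15 atm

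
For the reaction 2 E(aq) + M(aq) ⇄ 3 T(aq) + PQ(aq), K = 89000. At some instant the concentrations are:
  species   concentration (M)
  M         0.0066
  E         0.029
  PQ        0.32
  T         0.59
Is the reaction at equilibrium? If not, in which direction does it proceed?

Q = [T]³·[PQ] / ([E]²·[M]) = (0.59)³·(0.32) / ((0.029)²·(0.0066)) = 12000
Q = 12000 < K = 89000, so the forward reaction proceeds.

forward (toward products)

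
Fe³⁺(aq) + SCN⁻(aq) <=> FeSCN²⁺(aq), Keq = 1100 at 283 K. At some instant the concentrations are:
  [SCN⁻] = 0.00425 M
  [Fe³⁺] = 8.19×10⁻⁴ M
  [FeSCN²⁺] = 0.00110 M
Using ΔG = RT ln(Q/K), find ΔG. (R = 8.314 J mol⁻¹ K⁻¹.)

ΔG = -2.93 kJ/mol

Q = [FeSCN²⁺] / ([Fe³⁺]·[SCN⁻]) = (0.00110) / ((8.19×10⁻⁴)·(0.00425)) = 316
ΔG = RT ln(Q/Keq) = (8.314 J mol⁻¹ K⁻¹)(283 K) × ln(316/1100)
   = (2.353 kJ/mol)(-1.247) = -2.93 kJ/mol
ΔG < 0, so the forward reaction is spontaneous (proceeds forward).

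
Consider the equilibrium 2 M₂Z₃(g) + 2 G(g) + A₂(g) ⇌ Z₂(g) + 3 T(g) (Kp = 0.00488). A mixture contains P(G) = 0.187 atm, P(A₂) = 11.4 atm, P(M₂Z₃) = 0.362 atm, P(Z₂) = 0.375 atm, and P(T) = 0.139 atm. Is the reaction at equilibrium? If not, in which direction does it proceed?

toward reactants

Qp = P(Z₂)·P(T)³ / (P(M₂Z₃)²·P(G)²·P(A₂)) = (0.375)·(0.139)³ / ((0.362)²·(0.187)²·(11.4)) = 0.0193
Qp = 0.0193 > Kp = 0.00488, so the reverse reaction proceeds.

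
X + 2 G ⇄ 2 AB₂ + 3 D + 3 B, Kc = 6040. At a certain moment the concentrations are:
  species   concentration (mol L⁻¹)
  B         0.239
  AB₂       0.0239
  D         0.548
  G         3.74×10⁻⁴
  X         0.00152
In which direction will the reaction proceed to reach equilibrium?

neither direction; the system is at equilibrium

Qc = [AB₂]²·[D]³·[B]³ / ([X]·[G]²) = (0.0239)²·(0.548)³·(0.239)³ / ((0.00152)·(3.74×10⁻⁴)²) = 6040
Qc = 6040 = Kc, so the system is already at equilibrium.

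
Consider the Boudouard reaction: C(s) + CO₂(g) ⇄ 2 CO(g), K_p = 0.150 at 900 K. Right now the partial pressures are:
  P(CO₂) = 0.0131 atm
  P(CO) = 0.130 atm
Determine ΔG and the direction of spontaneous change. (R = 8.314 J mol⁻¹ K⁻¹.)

ΔG = 16.1 kJ/mol; the forward reaction is non-spontaneous

(C is a pure solid — omitted from Q_p.)
Q_p = P(CO)² / P(CO₂) = (0.130)² / (0.0131) = 1.29
ΔG = RT ln(Q_p/K_p) = (8.314 J mol⁻¹ K⁻¹)(900 K) × ln(1.29/0.150)
   = (7.483 kJ/mol)(2.152) = 16.1 kJ/mol
ΔG > 0, so the forward reaction is non-spontaneous (proceeds in reverse).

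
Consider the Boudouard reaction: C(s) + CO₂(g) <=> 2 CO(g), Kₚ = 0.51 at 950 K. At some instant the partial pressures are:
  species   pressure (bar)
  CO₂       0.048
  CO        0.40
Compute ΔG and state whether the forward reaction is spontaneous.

ΔG = 14.8 kJ/mol; the forward reaction is non-spontaneous

(C is a pure solid — omitted from Qₚ.)
Qₚ = P(CO)² / P(CO₂) = (0.40)² / (0.048) = 3.33
ΔG = RT ln(Qₚ/Kₚ) = (8.314 J mol⁻¹ K⁻¹)(950 K) × ln(3.33/0.51)
   = (7.898 kJ/mol)(1.876) = 14.8 kJ/mol
ΔG > 0, so the forward reaction is non-spontaneous (proceeds in reverse).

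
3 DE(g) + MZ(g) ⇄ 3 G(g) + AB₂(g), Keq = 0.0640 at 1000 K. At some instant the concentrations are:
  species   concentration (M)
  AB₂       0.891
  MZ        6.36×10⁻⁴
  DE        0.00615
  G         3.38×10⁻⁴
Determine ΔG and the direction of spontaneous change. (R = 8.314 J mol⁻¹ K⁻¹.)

Q = [G]³·[AB₂] / ([DE]³·[MZ]) = (3.38×10⁻⁴)³·(0.891) / ((0.00615)³·(6.36×10⁻⁴)) = 0.233
ΔG = RT ln(Q/Keq) = (8.314 J mol⁻¹ K⁻¹)(1000 K) × ln(0.233/0.0640)
   = (8.314 kJ/mol)(1.292) = 10.7 kJ/mol
ΔG > 0, so the forward reaction is non-spontaneous (proceeds in reverse).

ΔG = 10.7 kJ/mol; the forward reaction is non-spontaneous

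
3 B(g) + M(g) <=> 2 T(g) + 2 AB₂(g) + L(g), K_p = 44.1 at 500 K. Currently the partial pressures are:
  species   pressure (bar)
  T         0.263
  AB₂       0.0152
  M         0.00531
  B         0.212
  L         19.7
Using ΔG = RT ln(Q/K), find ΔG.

Q_p = P(T)²·P(AB₂)²·P(L) / (P(B)³·P(M)) = (0.263)²·(0.0152)²·(19.7) / ((0.212)³·(0.00531)) = 6.22
ΔG = RT ln(Q_p/K_p) = (8.314 J mol⁻¹ K⁻¹)(500 K) × ln(6.22/44.1)
   = (4.157 kJ/mol)(-1.959) = -8.14 kJ/mol
ΔG < 0, so the forward reaction is spontaneous (proceeds forward).

ΔG = -8.14 kJ/mol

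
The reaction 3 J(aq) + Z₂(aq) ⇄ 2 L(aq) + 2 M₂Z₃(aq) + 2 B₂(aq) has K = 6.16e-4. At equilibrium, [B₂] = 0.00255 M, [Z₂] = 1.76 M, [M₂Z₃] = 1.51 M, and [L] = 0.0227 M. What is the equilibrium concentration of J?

At equilibrium, K = [L]²·[M₂Z₃]²·[B₂]² / ([J]³·[Z₂]) = 6.16e-4.
(0.0227)²·(1.51)²·(0.00255)² / (([J])³·(1.76)) = 6.16e-4
[J]³ = 7.05e-6 ⇒ [J] = 0.0192 M

[J] = 0.0192 M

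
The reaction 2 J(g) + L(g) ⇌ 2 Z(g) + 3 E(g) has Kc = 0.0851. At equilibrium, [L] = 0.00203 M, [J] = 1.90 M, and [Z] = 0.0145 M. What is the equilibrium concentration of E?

At equilibrium, Kc = [Z]²·[E]³ / ([J]²·[L]) = 0.0851.
(0.0145)²·([E])³ / ((1.90)²·(0.00203)) = 0.0851
[E]³ = 2.97 ⇒ [E] = 1.44 M

[E] = 1.44 M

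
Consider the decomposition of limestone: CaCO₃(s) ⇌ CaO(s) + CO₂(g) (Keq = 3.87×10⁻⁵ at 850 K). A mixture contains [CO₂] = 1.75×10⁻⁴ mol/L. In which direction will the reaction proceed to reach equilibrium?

reverse (toward reactants)

(CaCO₃, CaO are pure solids — omitted from Q.)
Q = [CO₂] = 1.75×10⁻⁴
Q = 1.75×10⁻⁴ > Keq = 3.87×10⁻⁵, so the reverse reaction proceeds.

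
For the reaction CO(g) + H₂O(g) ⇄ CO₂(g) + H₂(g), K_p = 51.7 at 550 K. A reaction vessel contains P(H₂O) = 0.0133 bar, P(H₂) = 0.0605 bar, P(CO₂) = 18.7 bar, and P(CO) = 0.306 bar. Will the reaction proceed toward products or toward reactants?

Q_p = P(CO₂)·P(H₂) / (P(CO)·P(H₂O)) = (18.7)·(0.0605) / ((0.306)·(0.0133)) = 278
Q_p = 278 > K_p = 51.7, so the reverse reaction proceeds.

reverse (toward reactants)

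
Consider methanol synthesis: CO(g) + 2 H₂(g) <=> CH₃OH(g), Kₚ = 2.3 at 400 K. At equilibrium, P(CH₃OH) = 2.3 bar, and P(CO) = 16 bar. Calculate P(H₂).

P(H₂) = 0.25 bar

At equilibrium, Kₚ = P(CH₃OH) / (P(CO)·P(H₂)²) = 2.3.
(2.3) / ((16)·(P(H₂))²) = 2.3
P(H₂)² = 0.0625 ⇒ P(H₂) = 0.25 bar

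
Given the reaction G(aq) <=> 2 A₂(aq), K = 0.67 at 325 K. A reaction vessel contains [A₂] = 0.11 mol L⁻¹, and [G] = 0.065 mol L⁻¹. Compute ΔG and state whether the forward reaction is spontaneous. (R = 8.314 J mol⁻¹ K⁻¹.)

ΔG = -3.46 kJ/mol; the forward reaction is spontaneous

Q = [A₂]² / [G] = (0.11)² / (0.065) = 0.186
ΔG = RT ln(Q/K) = (8.314 J mol⁻¹ K⁻¹)(325 K) × ln(0.186/0.67)
   = (2.702 kJ/mol)(-1.282) = -3.46 kJ/mol
ΔG < 0, so the forward reaction is spontaneous (proceeds forward).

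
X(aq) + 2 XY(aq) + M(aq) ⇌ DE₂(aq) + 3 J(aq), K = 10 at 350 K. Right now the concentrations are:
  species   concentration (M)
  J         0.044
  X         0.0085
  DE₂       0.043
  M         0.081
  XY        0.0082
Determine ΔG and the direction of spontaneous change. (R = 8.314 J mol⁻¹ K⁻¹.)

ΔG = 6.02 kJ/mol; the forward reaction is non-spontaneous

Q = [DE₂]·[J]³ / ([X]·[XY]²·[M]) = (0.043)·(0.044)³ / ((0.0085)·(0.0082)²·(0.081)) = 79.1
ΔG = RT ln(Q/K) = (8.314 J mol⁻¹ K⁻¹)(350 K) × ln(79.1/10)
   = (2.910 kJ/mol)(2.068) = 6.02 kJ/mol
ΔG > 0, so the forward reaction is non-spontaneous (proceeds in reverse).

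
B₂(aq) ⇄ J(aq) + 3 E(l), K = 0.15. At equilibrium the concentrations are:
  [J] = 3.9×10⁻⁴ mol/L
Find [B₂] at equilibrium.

[B₂] = 0.0026 mol/L

(E is a pure liquid — omitted from K.)
At equilibrium, K = [J] / [B₂] = 0.15.
(3.9×10⁻⁴) / ([B₂]) = 0.15
[B₂] = 0.00260 = 0.0026 mol/L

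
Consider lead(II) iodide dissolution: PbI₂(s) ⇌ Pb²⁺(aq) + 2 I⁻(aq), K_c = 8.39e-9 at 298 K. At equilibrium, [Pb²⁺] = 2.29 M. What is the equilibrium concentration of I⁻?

(PbI₂ is a pure solid — omitted from K_c.)
At equilibrium, K_c = [Pb²⁺]·[I⁻]² = 8.39e-9.
(2.29)·([I⁻])² = 8.39e-9
[I⁻]² = 3.66e-9 ⇒ [I⁻] = 6.05e-5 M

[I⁻] = 6.05e-5 M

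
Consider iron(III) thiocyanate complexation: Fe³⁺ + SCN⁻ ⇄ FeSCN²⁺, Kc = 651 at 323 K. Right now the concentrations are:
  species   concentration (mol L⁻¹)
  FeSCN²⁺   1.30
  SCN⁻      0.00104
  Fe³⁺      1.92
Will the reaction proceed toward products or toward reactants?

neither direction; the system is at equilibrium

Qc = [FeSCN²⁺] / ([Fe³⁺]·[SCN⁻]) = (1.30) / ((1.92)·(0.00104)) = 651
Qc = 651 = Kc, so the system is already at equilibrium.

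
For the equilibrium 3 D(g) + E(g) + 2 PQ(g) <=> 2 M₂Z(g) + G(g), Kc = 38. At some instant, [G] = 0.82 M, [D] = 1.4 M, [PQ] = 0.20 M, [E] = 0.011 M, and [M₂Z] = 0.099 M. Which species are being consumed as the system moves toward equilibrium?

Qc = [M₂Z]²·[G] / ([D]³·[E]·[PQ]²) = (0.099)²·(0.82) / ((1.4)³·(0.011)·(0.20)²) = 6.7
Qc = 6.7 < Kc = 38: net forward reaction.

D, E, PQ (reactants)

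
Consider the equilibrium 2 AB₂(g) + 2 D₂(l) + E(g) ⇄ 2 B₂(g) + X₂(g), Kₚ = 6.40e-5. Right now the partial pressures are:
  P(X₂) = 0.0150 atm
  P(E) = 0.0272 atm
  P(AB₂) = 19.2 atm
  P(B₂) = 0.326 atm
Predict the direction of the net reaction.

toward reactants

(D₂ is a pure liquid — omitted from Qₚ.)
Qₚ = P(B₂)²·P(X₂) / (P(AB₂)²·P(E)) = (0.326)²·(0.0150) / ((19.2)²·(0.0272)) = 1.59e-4
Qₚ = 1.59e-4 > Kₚ = 6.40e-5, so the reverse reaction proceeds.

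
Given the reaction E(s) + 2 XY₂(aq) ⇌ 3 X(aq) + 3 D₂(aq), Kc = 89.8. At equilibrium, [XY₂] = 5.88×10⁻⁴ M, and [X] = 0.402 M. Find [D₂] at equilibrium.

[D₂] = 0.0782 M

(E is a pure solid — omitted from Kc.)
At equilibrium, Kc = [X]³·[D₂]³ / [XY₂]² = 89.8.
(0.402)³·([D₂])³ / (5.88×10⁻⁴)² = 89.8
[D₂]³ = 4.78×10⁻⁴ ⇒ [D₂] = 0.0782 M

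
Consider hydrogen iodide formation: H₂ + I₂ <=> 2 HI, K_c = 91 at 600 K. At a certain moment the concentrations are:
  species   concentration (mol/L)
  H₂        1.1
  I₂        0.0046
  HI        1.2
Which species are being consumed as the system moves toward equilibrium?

HI (products)

Q_c = [HI]² / ([H₂]·[I₂]) = (1.2)² / ((1.1)·(0.0046)) = 280
Q_c = 280 > K_c = 91: net reverse reaction.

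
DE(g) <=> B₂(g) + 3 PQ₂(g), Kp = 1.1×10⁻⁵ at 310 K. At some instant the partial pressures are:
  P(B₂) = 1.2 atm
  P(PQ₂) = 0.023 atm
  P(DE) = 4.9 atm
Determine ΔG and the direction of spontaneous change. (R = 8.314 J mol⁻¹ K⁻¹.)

Qp = P(B₂)·P(PQ₂)³ / P(DE) = (1.2)·(0.023)³ / (4.9) = 2.98×10⁻⁶
ΔG = RT ln(Qp/Kp) = (8.314 J mol⁻¹ K⁻¹)(310 K) × ln(2.98×10⁻⁶/1.1×10⁻⁵)
   = (2.577 kJ/mol)(-1.306) = -3.37 kJ/mol
ΔG < 0, so the forward reaction is spontaneous (proceeds forward).

ΔG = -3.37 kJ/mol; the forward reaction is spontaneous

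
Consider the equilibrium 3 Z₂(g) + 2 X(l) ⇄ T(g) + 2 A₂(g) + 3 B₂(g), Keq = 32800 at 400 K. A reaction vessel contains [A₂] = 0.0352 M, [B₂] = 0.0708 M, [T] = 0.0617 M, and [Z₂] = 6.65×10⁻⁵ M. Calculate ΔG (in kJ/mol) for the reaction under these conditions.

(X is a pure liquid — omitted from Q.)
Q = [T]·[A₂]²·[B₂]³ / [Z₂]³ = (0.0617)·(0.0352)²·(0.0708)³ / (6.65×10⁻⁵)³ = 92300
ΔG = RT ln(Q/Keq) = (8.314 J mol⁻¹ K⁻¹)(400 K) × ln(92300/32800)
   = (3.326 kJ/mol)(1.035) = 3.44 kJ/mol
ΔG > 0, so the forward reaction is non-spontaneous (proceeds in reverse).

ΔG = 3.44 kJ/mol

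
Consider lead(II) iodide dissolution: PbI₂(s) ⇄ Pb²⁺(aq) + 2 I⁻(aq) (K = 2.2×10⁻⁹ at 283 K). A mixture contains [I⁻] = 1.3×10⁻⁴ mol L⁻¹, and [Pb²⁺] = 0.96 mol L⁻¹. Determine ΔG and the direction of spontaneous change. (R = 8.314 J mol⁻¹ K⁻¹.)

ΔG = 4.70 kJ/mol; the forward reaction is non-spontaneous

(PbI₂ is a pure solid — omitted from Q.)
Q = [Pb²⁺]·[I⁻]² = (0.96)·(1.3×10⁻⁴)² = 1.62×10⁻⁸
ΔG = RT ln(Q/K) = (8.314 J mol⁻¹ K⁻¹)(283 K) × ln(1.62×10⁻⁸/2.2×10⁻⁹)
   = (2.353 kJ/mol)(1.997) = 4.70 kJ/mol
ΔG > 0, so the forward reaction is non-spontaneous (proceeds in reverse).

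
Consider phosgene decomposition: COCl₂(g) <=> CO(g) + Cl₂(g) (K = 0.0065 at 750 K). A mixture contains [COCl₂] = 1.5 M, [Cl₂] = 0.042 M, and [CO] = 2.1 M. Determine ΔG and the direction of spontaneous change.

ΔG = 13.7 kJ/mol; the forward reaction is non-spontaneous

Q = [CO]·[Cl₂] / [COCl₂] = (2.1)·(0.042) / (1.5) = 0.0588
ΔG = RT ln(Q/K) = (8.314 J mol⁻¹ K⁻¹)(750 K) × ln(0.0588/0.0065)
   = (6.236 kJ/mol)(2.202) = 13.7 kJ/mol
ΔG > 0, so the forward reaction is non-spontaneous (proceeds in reverse).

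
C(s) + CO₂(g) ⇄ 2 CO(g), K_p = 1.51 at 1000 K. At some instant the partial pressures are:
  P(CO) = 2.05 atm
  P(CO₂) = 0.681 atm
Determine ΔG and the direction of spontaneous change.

ΔG = 11.7 kJ/mol; the forward reaction is non-spontaneous

(C is a pure solid — omitted from Q_p.)
Q_p = P(CO)² / P(CO₂) = (2.05)² / (0.681) = 6.17
ΔG = RT ln(Q_p/K_p) = (8.314 J mol⁻¹ K⁻¹)(1000 K) × ln(6.17/1.51)
   = (8.314 kJ/mol)(1.408) = 11.7 kJ/mol
ΔG > 0, so the forward reaction is non-spontaneous (proceeds in reverse).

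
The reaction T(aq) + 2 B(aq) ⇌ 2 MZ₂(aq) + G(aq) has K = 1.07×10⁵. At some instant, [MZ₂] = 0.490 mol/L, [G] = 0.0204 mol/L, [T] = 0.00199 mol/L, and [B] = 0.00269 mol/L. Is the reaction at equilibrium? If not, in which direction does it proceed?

to the left

Q = [MZ₂]²·[G] / ([T]·[B]²) = (0.490)²·(0.0204) / ((0.00199)·(0.00269)²) = 3.40×10⁵
Q = 3.40×10⁵ > K = 1.07×10⁵, so the reverse reaction proceeds.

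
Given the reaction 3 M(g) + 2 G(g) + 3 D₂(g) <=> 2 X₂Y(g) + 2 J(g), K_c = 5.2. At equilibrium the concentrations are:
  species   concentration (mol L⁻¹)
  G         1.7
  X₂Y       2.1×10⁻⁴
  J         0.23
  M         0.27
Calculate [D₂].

At equilibrium, K_c = [X₂Y]²·[J]² / ([M]³·[G]²·[D₂]³) = 5.2.
(2.1×10⁻⁴)²·(0.23)² / ((0.27)³·(1.7)²·([D₂])³) = 5.2
[D₂]³ = 7.89×10⁻⁹ ⇒ [D₂] = 0.0020 mol L⁻¹

[D₂] = 0.0020 mol L⁻¹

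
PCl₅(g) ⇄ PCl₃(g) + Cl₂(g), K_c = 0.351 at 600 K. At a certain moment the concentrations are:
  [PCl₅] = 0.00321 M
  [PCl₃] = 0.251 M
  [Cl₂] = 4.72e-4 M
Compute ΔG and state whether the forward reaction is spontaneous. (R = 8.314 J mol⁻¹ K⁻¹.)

ΔG = -11.2 kJ/mol; the forward reaction is spontaneous

Q_c = [PCl₃]·[Cl₂] / [PCl₅] = (0.251)·(4.72e-4) / (0.00321) = 0.0369
ΔG = RT ln(Q_c/K_c) = (8.314 J mol⁻¹ K⁻¹)(600 K) × ln(0.0369/0.351)
   = (4.988 kJ/mol)(-2.253) = -11.2 kJ/mol
ΔG < 0, so the forward reaction is spontaneous (proceeds forward).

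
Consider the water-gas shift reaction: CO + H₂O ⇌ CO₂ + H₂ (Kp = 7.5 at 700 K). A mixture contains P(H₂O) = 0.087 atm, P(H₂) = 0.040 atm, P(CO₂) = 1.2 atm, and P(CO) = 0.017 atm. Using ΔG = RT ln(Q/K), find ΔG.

Qp = P(CO₂)·P(H₂) / (P(CO)·P(H₂O)) = (1.2)·(0.040) / ((0.017)·(0.087)) = 32.5
ΔG = RT ln(Qp/Kp) = (8.314 J mol⁻¹ K⁻¹)(700 K) × ln(32.5/7.5)
   = (5.820 kJ/mol)(1.466) = 8.53 kJ/mol
ΔG > 0, so the forward reaction is non-spontaneous (proceeds in reverse).

ΔG = 8.53 kJ/mol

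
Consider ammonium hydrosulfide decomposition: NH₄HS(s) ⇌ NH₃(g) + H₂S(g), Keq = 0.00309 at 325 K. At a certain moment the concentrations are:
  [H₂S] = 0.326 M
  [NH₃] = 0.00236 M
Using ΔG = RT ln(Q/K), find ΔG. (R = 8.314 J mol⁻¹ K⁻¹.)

ΔG = -3.76 kJ/mol

(NH₄HS is a pure solid — omitted from Q.)
Q = [NH₃]·[H₂S] = (0.00236)·(0.326) = 7.69×10⁻⁴
ΔG = RT ln(Q/Keq) = (8.314 J mol⁻¹ K⁻¹)(325 K) × ln(7.69×10⁻⁴/0.00309)
   = (2.702 kJ/mol)(-1.391) = -3.76 kJ/mol
ΔG < 0, so the forward reaction is spontaneous (proceeds forward).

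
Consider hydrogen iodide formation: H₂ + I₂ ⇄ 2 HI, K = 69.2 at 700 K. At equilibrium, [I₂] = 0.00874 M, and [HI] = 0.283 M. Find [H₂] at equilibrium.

At equilibrium, K = [HI]² / ([H₂]·[I₂]) = 69.2.
(0.283)² / (([H₂])·(0.00874)) = 69.2
[H₂] = 0.132 M

[H₂] = 0.132 M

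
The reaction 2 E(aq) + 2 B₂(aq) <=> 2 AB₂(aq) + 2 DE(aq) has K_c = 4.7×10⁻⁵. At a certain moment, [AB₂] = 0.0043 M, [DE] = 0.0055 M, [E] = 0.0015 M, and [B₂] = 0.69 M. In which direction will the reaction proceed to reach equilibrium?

Q_c = [AB₂]²·[DE]² / ([E]²·[B₂]²) = (0.0043)²·(0.0055)² / ((0.0015)²·(0.69)²) = 5.2×10⁻⁴
Q_c = 5.2×10⁻⁴ > K_c = 4.7×10⁻⁵, so the reverse reaction proceeds.

toward reactants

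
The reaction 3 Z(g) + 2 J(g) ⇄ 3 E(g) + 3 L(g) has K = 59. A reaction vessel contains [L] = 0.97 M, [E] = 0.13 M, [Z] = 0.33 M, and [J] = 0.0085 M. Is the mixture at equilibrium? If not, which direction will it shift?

no; Q > K, reaction proceeds in reverse

Q = [E]³·[L]³ / ([Z]³·[J]²) = (0.13)³·(0.97)³ / ((0.33)³·(0.0085)²) = 770
Q = 770 > K = 59: net reverse reaction.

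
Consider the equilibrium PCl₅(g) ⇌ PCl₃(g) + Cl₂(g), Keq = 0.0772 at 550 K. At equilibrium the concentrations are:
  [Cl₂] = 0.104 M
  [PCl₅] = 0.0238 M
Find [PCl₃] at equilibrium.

[PCl₃] = 0.0177 M

At equilibrium, Keq = [PCl₃]·[Cl₂] / [PCl₅] = 0.0772.
([PCl₃])·(0.104) / (0.0238) = 0.0772
[PCl₃] = 0.0177 M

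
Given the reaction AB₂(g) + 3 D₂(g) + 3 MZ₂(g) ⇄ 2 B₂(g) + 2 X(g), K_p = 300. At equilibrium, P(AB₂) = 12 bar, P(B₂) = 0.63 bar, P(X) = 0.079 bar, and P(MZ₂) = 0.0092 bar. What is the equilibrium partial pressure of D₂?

P(D₂) = 0.96 bar

At equilibrium, K_p = P(B₂)²·P(X)² / (P(AB₂)·P(D₂)³·P(MZ₂)³) = 300.
(0.63)²·(0.079)² / ((12)·(P(D₂))³·(0.0092)³) = 300
P(D₂)³ = 0.884 ⇒ P(D₂) = 0.96 bar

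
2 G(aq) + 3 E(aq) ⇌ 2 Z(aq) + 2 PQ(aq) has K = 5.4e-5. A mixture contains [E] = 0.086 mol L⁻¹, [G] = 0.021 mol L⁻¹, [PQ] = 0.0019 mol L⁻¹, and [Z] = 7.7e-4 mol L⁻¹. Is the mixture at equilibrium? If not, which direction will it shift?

Q = [Z]²·[PQ]² / ([G]²·[E]³) = (7.7e-4)²·(0.0019)² / ((0.021)²·(0.086)³) = 7.6e-6
Q = 7.6e-6 < K = 5.4e-5: net forward reaction.

no; Q < K, reaction proceeds forward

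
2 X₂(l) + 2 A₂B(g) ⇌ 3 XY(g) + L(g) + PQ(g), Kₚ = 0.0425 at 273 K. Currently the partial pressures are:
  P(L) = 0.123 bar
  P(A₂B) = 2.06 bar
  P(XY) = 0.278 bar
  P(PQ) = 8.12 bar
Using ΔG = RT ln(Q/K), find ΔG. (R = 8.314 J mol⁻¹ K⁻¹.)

ΔG = -4.83 kJ/mol

(X₂ is a pure liquid — omitted from Qₚ.)
Qₚ = P(XY)³·P(L)·P(PQ) / P(A₂B)² = (0.278)³·(0.123)·(8.12) / (2.06)² = 0.00506
ΔG = RT ln(Qₚ/Kₚ) = (8.314 J mol⁻¹ K⁻¹)(273 K) × ln(0.00506/0.0425)
   = (2.270 kJ/mol)(-2.128) = -4.83 kJ/mol
ΔG < 0, so the forward reaction is spontaneous (proceeds forward).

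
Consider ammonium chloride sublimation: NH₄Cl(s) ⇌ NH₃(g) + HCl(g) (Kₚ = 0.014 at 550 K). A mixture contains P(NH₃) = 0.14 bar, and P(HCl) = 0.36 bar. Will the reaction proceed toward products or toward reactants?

toward reactants

(NH₄Cl is a pure solid — omitted from Qₚ.)
Qₚ = P(NH₃)·P(HCl) = (0.14)·(0.36) = 0.050
Qₚ = 0.050 > Kₚ = 0.014, so the reverse reaction proceeds.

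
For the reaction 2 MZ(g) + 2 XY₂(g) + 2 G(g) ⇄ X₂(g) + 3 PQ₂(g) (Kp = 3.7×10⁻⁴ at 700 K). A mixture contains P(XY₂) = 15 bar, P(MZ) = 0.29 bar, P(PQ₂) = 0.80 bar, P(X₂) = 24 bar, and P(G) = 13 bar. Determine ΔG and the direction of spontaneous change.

Qp = P(X₂)·P(PQ₂)³ / (P(MZ)²·P(XY₂)²·P(G)²) = (24)·(0.80)³ / ((0.29)²·(15)²·(13)²) = 0.00384
ΔG = RT ln(Qp/Kp) = (8.314 J mol⁻¹ K⁻¹)(700 K) × ln(0.00384/3.7×10⁻⁴)
   = (5.820 kJ/mol)(2.340) = 13.6 kJ/mol
ΔG > 0, so the forward reaction is non-spontaneous (proceeds in reverse).

ΔG = 13.6 kJ/mol; the forward reaction is non-spontaneous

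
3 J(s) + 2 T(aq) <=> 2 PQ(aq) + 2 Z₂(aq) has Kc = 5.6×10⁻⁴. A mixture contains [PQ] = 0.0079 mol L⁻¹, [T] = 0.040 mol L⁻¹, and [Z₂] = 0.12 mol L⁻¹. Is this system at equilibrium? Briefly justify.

(J is a pure solid — omitted from Qc.)
Qc = [PQ]²·[Z₂]² / [T]² = (0.0079)²·(0.12)² / (0.040)² = 5.6×10⁻⁴
Qc = 5.6×10⁻⁴ = Kc; the system is at equilibrium.

yes, at equilibrium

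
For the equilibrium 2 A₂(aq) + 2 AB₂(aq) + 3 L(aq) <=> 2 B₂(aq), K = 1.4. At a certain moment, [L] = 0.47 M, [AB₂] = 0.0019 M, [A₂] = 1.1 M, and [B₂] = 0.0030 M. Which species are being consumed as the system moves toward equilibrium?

Q = [B₂]² / ([A₂]²·[AB₂]²·[L]³) = (0.0030)² / ((1.1)²·(0.0019)²·(0.47)³) = 20
Q = 20 > K = 1.4: net reverse reaction.

B₂ (products)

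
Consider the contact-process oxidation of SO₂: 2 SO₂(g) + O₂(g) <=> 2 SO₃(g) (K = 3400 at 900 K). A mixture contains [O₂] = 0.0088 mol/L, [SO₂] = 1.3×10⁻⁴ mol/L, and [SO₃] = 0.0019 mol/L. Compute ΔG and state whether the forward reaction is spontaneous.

ΔG = 14.7 kJ/mol; the forward reaction is non-spontaneous

Q = [SO₃]² / ([SO₂]²·[O₂]) = (0.0019)² / ((1.3×10⁻⁴)²·(0.0088)) = 24300
ΔG = RT ln(Q/K) = (8.314 J mol⁻¹ K⁻¹)(900 K) × ln(24300/3400)
   = (7.483 kJ/mol)(1.967) = 14.7 kJ/mol
ΔG > 0, so the forward reaction is non-spontaneous (proceeds in reverse).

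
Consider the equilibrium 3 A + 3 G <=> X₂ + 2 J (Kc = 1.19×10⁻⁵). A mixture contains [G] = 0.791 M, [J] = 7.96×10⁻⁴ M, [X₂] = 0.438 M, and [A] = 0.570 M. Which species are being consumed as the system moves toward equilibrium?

Qc = [X₂]·[J]² / ([A]³·[G]³) = (0.438)·(7.96×10⁻⁴)² / ((0.570)³·(0.791)³) = 3.03×10⁻⁶
Qc = 3.03×10⁻⁶ < Kc = 1.19×10⁻⁵: net forward reaction.

A, G (reactants)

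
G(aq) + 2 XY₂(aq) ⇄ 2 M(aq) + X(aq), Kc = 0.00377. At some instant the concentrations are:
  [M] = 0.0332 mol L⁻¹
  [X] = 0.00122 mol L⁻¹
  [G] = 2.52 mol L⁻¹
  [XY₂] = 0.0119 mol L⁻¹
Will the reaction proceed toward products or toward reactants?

at equilibrium

Qc = [M]²·[X] / ([G]·[XY₂]²) = (0.0332)²·(0.00122) / ((2.52)·(0.0119)²) = 0.00377
Qc = 0.00377 = Kc, so the system is already at equilibrium.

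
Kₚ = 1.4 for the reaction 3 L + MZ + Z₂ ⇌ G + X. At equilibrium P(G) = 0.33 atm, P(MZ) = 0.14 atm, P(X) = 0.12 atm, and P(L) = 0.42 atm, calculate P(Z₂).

At equilibrium, Kₚ = P(G)·P(X) / (P(L)³·P(MZ)·P(Z₂)) = 1.4.
(0.33)·(0.12) / ((0.42)³·(0.14)·(P(Z₂))) = 1.4
P(Z₂) = 2.73 = 2.7 atm

P(Z₂) = 2.7 atm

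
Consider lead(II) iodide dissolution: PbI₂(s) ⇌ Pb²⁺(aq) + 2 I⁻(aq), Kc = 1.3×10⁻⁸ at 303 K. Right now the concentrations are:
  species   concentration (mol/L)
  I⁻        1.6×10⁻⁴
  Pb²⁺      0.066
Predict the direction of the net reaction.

forward (toward products)

(PbI₂ is a pure solid — omitted from Qc.)
Qc = [Pb²⁺]·[I⁻]² = (0.066)·(1.6×10⁻⁴)² = 1.7×10⁻⁹
Qc = 1.7×10⁻⁹ < Kc = 1.3×10⁻⁸, so the forward reaction proceeds.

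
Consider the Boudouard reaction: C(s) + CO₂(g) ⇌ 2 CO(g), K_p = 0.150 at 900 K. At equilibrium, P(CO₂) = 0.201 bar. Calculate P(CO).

(C is a pure solid — omitted from K_p.)
At equilibrium, K_p = P(CO)² / P(CO₂) = 0.150.
(P(CO))² / (0.201) = 0.150
P(CO)² = 0.0302 ⇒ P(CO) = 0.174 bar

P(CO) = 0.174 bar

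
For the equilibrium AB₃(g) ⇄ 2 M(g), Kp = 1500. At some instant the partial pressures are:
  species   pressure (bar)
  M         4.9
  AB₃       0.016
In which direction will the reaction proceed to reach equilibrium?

Qp = P(M)² / P(AB₃) = (4.9)² / (0.016) = 1500
Qp = 1500 = Kp, so the system is already at equilibrium.

at equilibrium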